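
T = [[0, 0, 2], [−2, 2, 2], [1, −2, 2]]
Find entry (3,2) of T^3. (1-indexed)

−20

T^2 = [[2, −4, 4], [−2, 0, 4], [6, −8, 2]]
T^3 = [[12, −16, 4], [4, −8, 4], [18, −20, 0]]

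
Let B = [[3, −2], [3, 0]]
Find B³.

[[−9, −6], [9, −18]]

B² = [[3, −6], [9, −6]]
B³ = [[−9, −6], [9, −18]]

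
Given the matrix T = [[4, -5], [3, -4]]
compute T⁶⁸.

T² = I (check: tr T = 0 and det T = -1), so T⁶⁸ = I since 68 is even.

[[1, 0], [0, 1]]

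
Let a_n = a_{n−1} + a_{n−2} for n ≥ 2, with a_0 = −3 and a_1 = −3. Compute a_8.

With companion matrix Q = [[1, 1], [1, 0]], [a_n, a_{n−1}]ᵀ = Q·[a_{n−1}, a_{n−2}]ᵀ, so [a_8, a_7]ᵀ = Q⁷·[a_1, a_0]ᵀ.
Q⁷ = [[21, 13], [13, 8]], giving [a_8, a_7]ᵀ = [[−102], [−63]].

−102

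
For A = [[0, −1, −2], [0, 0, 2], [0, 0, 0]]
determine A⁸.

[[0, 0, 0], [0, 0, 0], [0, 0, 0]]

A is strictly triangular, hence nilpotent: A³ = 0, so A⁸ = 0.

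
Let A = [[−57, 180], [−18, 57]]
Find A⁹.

[[−373977, 1180980], [−118098, 373977]]

tr A = 0 and det A = −9, so the characteristic polynomial is λ² − (0)λ + (−9) with roots −3 and 3.
Eigenvectors give P = [[10, −3], [3, −1]] with P⁻¹ = [[1, −3], [3, −10]], and A = P·diag(−3, 3)·P⁻¹.
Then A⁹ = P·diag(−19683, 19683)·P⁻¹ = [[−196830, −59049], [−59049, −19683]] · [[1, −3], [3, −10]] = [[−373977, 1180980], [−118098, 373977]].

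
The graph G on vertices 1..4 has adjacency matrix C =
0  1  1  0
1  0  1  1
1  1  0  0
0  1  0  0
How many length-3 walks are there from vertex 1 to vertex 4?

The number of length-3 walks from vertex 1 to vertex 4 is entry (1,4) of C³, where C is the adjacency matrix.
C² = [[2, 1, 1, 1], [1, 3, 1, 0], [1, 1, 2, 1], [1, 0, 1, 1]]
C³ = [[2, 4, 3, 1], [4, 2, 4, 3], [3, 4, 2, 1], [1, 3, 1, 0]]

1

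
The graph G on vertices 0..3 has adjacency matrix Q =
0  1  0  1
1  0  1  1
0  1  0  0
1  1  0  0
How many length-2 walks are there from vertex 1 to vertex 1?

3

The number of length-2 walks from vertex 1 to vertex 1 is entry (1,1) of Q², where Q is the adjacency matrix.
Q² = [[2, 1, 1, 1], [1, 3, 0, 1], [1, 0, 1, 1], [1, 1, 1, 2]]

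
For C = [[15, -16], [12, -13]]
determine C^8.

tr C = 2 and det C = -3, so the characteristic polynomial is λ² − (2)λ + (-3) with roots 3 and -1.
Eigenvectors give P = [[4, 1], [3, 1]] with P⁻¹ = [[1, -1], [-3, 4]], and C = P·diag(3, -1)·P⁻¹.
Then C^8 = P·diag(6561, 1)·P⁻¹ = [[26244, 1], [19683, 1]] · [[1, -1], [-3, 4]] = [[26241, -26240], [19680, -19679]].

[[26241, -26240], [19680, -19679]]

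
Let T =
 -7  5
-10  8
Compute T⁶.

tr T = 1 and det T = -6, so the characteristic polynomial is λ² − (1)λ + (-6) with roots -2 and 3.
Eigenvectors give P = [[1, -1], [1, -2]] with P⁻¹ = [[2, -1], [1, -1]], and T = P·diag(-2, 3)·P⁻¹.
Then T⁶ = P·diag(64, 729)·P⁻¹ = [[64, -729], [64, -1458]] · [[2, -1], [1, -1]] = [[-601, 665], [-1330, 1394]].

[[-601, 665], [-1330, 1394]]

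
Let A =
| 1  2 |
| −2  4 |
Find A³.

A² = [[−3, 10], [−10, 12]]
A³ = [[−23, 34], [−34, 28]]

[[−23, 34], [−34, 28]]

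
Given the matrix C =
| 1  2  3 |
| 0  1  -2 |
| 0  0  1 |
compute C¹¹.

[[1, 22, -187], [0, 1, -22], [0, 0, 1]]

C = I + N where N = [[0, 2, 3], [0, 0, -2], [0, 0, 0]] is strictly upper-triangular, so N³ = 0.
(I + N)¹¹ = I + 11·N + 55·N² = [[1, 22, -187], [0, 1, -22], [0, 0, 1]].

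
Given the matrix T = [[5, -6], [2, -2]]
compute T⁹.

[[2045, -3066], [1022, -1532]]

tr T = 3 and det T = 2, so the characteristic polynomial is λ² − (3)λ + (2) with roots 2 and 1.
Eigenvectors give P = [[2, -3], [1, -2]] with P⁻¹ = [[2, -3], [1, -2]], and T = P·diag(2, 1)·P⁻¹.
Then T⁹ = P·diag(512, 1)·P⁻¹ = [[1024, -3], [512, -2]] · [[2, -3], [1, -2]] = [[2045, -3066], [1022, -1532]].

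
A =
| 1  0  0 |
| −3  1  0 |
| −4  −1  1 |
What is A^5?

A = I + N where N = [[0, 0, 0], [−3, 0, 0], [−4, −1, 0]] is strictly lower-triangular, so N^3 = 0.
(I + N)^5 = I + 5·N + 10·N^2 = [[1, 0, 0], [−15, 1, 0], [10, −5, 1]].

[[1, 0, 0], [−15, 1, 0], [10, −5, 1]]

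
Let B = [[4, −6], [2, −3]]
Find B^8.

B² = B (a projection; rank 1, trace 1), so B^8 = B.

[[4, −6], [2, −3]]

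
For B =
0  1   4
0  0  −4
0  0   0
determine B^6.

[[0, 0, 0], [0, 0, 0], [0, 0, 0]]

B is strictly triangular, hence nilpotent: B^3 = 0, so B^6 = 0.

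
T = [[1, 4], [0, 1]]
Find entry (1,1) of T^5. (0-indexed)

T = I + N where N = [[0, 4], [0, 0]] is strictly upper-triangular, so N^2 = 0.
(I + N)^5 = I + 5·N = [[1, 20], [0, 1]].

1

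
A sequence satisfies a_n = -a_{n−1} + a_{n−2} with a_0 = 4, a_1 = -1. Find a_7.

With companion matrix M = [[-1, 1], [1, 0]], [a_n, a_{n−1}]ᵀ = M·[a_{n−1}, a_{n−2}]ᵀ, so [a_7, a_6]ᵀ = M⁶·[a_1, a_0]ᵀ.
M⁶ = [[13, -8], [-8, 5]], giving [a_7, a_6]ᵀ = [[-45], [28]].

-45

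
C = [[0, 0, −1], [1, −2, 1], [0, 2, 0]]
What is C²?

[[0, −2, 0], [−2, 6, −3], [2, −4, 2]]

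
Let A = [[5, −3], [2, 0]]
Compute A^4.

[[211, −195], [130, −114]]

tr A = 5 and det A = 6, so the characteristic polynomial is λ² − (5)λ + (6) with roots 3 and 2.
Eigenvectors give P = [[3, 1], [2, 1]] with P⁻¹ = [[1, −1], [−2, 3]], and A = P·diag(3, 2)·P⁻¹.
Then A^4 = P·diag(81, 16)·P⁻¹ = [[243, 16], [162, 16]] · [[1, −1], [−2, 3]] = [[211, −195], [130, −114]].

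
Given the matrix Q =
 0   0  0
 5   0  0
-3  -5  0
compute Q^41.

Q is strictly triangular, hence nilpotent: Q^3 = 0, so Q^41 = 0.

[[0, 0, 0], [0, 0, 0], [0, 0, 0]]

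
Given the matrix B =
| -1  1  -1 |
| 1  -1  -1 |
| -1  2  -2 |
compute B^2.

[[3, -4, 2], [-1, 0, 2], [5, -7, 3]]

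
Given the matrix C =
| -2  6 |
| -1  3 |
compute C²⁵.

[[-2, 6], [-1, 3]]

C² = C (a projection; rank 1, trace 1), so C²⁵ = C.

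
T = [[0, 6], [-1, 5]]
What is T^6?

tr T = 5 and det T = 6, so the characteristic polynomial is λ² − (5)λ + (6) with roots 2 and 3.
Eigenvectors give P = [[3, -2], [1, -1]] with P⁻¹ = [[1, -2], [1, -3]], and T = P·diag(2, 3)·P⁻¹.
Then T^6 = P·diag(64, 729)·P⁻¹ = [[192, -1458], [64, -729]] · [[1, -2], [1, -3]] = [[-1266, 3990], [-665, 2059]].

[[-1266, 3990], [-665, 2059]]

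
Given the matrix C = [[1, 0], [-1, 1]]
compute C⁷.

C = I + N where N = [[0, 0], [-1, 0]] is strictly lower-triangular, so N² = 0.
(I + N)⁷ = I + 7·N = [[1, 0], [-7, 1]].

[[1, 0], [-7, 1]]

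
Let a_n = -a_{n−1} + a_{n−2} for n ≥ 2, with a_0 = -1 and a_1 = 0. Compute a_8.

-13

With companion matrix M = [[-1, 1], [1, 0]], [a_n, a_{n−1}]ᵀ = M·[a_{n−1}, a_{n−2}]ᵀ, so [a_8, a_7]ᵀ = M^7·[a_1, a_0]ᵀ.
M^7 = [[-21, 13], [13, -8]], giving [a_8, a_7]ᵀ = [[-13], [8]].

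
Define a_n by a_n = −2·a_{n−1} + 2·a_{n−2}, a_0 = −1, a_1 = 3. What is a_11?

68192

With companion matrix T = [[−2, 2], [1, 0]], [a_n, a_{n−1}]ᵀ = T·[a_{n−1}, a_{n−2}]ᵀ, so [a_11, a_10]ᵀ = T¹⁰·[a_1, a_0]ᵀ.
T¹⁰ = [[18272, −13376], [−6688, 4896]], giving [a_11, a_10]ᵀ = [[68192], [−24960]].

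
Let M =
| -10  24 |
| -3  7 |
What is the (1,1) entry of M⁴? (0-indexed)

-119

tr M = -3 and det M = 2, so the characteristic polynomial is λ² − (-3)λ + (2) with roots -1 and -2.
Eigenvectors give P = [[-8, 3], [-3, 1]] with P⁻¹ = [[1, -3], [3, -8]], and M = P·diag(-1, -2)·P⁻¹.
Then M⁴ = P·diag(1, 16)·P⁻¹ = [[-8, 48], [-3, 16]] · [[1, -3], [3, -8]] = [[136, -360], [45, -119]].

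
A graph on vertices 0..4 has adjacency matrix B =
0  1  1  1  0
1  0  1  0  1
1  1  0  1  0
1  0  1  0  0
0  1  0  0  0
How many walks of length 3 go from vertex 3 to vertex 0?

5

The number of length-3 walks from vertex 3 to vertex 0 is entry (3,0) of B³, where B is the adjacency matrix.
B² = [[3, 1, 2, 1, 1], [1, 3, 1, 2, 0], [2, 1, 3, 1, 1], [1, 2, 1, 2, 0], [1, 0, 1, 0, 1]]
B³ = [[4, 6, 5, 5, 1], [6, 2, 6, 2, 3], [5, 6, 4, 5, 1], [5, 2, 5, 2, 2], [1, 3, 1, 2, 0]]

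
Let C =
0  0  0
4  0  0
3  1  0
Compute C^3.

[[0, 0, 0], [0, 0, 0], [0, 0, 0]]

C is strictly triangular, hence nilpotent: C^3 = 0, so C^3 = 0.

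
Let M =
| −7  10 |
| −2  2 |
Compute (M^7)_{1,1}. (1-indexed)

−10423

tr M = −5 and det M = 6, so the characteristic polynomial is λ² − (−5)λ + (6) with roots −2 and −3.
Eigenvectors give P = [[2, 5], [1, 2]] with P⁻¹ = [[−2, 5], [1, −2]], and M = P·diag(−2, −3)·P⁻¹.
Then M^7 = P·diag(−128, −2187)·P⁻¹ = [[−256, −10935], [−128, −4374]] · [[−2, 5], [1, −2]] = [[−10423, 20590], [−4118, 8108]].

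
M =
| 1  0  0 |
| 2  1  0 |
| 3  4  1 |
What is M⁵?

[[1, 0, 0], [10, 1, 0], [95, 20, 1]]

M = I + N where N = [[0, 0, 0], [2, 0, 0], [3, 4, 0]] is strictly lower-triangular, so N³ = 0.
(I + N)⁵ = I + 5·N + 10·N² = [[1, 0, 0], [10, 1, 0], [95, 20, 1]].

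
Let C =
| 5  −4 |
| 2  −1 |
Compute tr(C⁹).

tr C = 4 and det C = 3, so the characteristic polynomial is λ² − (4)λ + (3) with roots 1 and 3.
Eigenvectors give P = [[−1, 2], [−1, 1]] with P⁻¹ = [[1, −2], [1, −1]], and C = P·diag(1, 3)·P⁻¹.
Then C⁹ = P·diag(1, 19683)·P⁻¹ = [[−1, 39366], [−1, 19683]] · [[1, −2], [1, −1]] = [[39365, −39364], [19682, −19681]].

19684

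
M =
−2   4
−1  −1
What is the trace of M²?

−3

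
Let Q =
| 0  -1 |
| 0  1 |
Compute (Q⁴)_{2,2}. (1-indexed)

Q² = [[0, -1], [0, 1]]
Q³ = [[0, -1], [0, 1]]
Q⁴ = [[0, -1], [0, 1]]

1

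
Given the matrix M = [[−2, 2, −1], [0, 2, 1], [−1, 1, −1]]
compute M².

[[5, −1, 5], [−1, 5, 1], [3, −1, 3]]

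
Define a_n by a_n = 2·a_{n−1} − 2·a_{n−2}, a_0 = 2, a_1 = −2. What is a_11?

With companion matrix C = [[2, −2], [1, 0]], [a_n, a_{n−1}]ᵀ = C·[a_{n−1}, a_{n−2}]ᵀ, so [a_11, a_10]ᵀ = C¹⁰·[a_1, a_0]ᵀ.
C¹⁰ = [[32, −64], [32, −32]], giving [a_11, a_10]ᵀ = [[−192], [−128]].

−192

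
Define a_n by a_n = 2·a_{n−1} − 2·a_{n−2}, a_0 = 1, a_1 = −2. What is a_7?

With companion matrix Q = [[2, −2], [1, 0]], [a_n, a_{n−1}]ᵀ = Q·[a_{n−1}, a_{n−2}]ᵀ, so [a_7, a_6]ᵀ = Q⁶·[a_1, a_0]ᵀ.
Q⁶ = [[−8, 16], [−8, 8]], giving [a_7, a_6]ᵀ = [[32], [24]].

32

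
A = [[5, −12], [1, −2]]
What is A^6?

[[253, −756], [63, −188]]

tr A = 3 and det A = 2, so the characteristic polynomial is λ² − (3)λ + (2) with roots 1 and 2.
Eigenvectors give P = [[3, −4], [1, −1]] with P⁻¹ = [[−1, 4], [−1, 3]], and A = P·diag(1, 2)·P⁻¹.
Then A^6 = P·diag(1, 64)·P⁻¹ = [[3, −256], [1, −64]] · [[−1, 4], [−1, 3]] = [[253, −756], [63, −188]].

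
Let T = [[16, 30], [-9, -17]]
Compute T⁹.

tr T = -1 and det T = -2, so the characteristic polynomial is λ² − (-1)λ + (-2) with roots 1 and -2.
Eigenvectors give P = [[-2, -5], [1, 3]] with P⁻¹ = [[-3, -5], [1, 2]], and T = P·diag(1, -2)·P⁻¹.
Then T⁹ = P·diag(1, -512)·P⁻¹ = [[-2, 2560], [1, -1536]] · [[-3, -5], [1, 2]] = [[2566, 5130], [-1539, -3077]].

[[2566, 5130], [-1539, -3077]]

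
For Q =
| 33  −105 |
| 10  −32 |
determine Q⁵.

tr Q = 1 and det Q = −6, so the characteristic polynomial is λ² − (1)λ + (−6) with roots −2 and 3.
Eigenvectors give P = [[3, 7], [1, 2]] with P⁻¹ = [[−2, 7], [1, −3]], and Q = P·diag(−2, 3)·P⁻¹.
Then Q⁵ = P·diag(−32, 243)·P⁻¹ = [[−96, 1701], [−32, 486]] · [[−2, 7], [1, −3]] = [[1893, −5775], [550, −1682]].

[[1893, −5775], [550, −1682]]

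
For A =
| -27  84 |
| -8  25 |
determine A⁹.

[[-137787, 413364], [-39368, 118105]]

tr A = -2 and det A = -3, so the characteristic polynomial is λ² − (-2)λ + (-3) with roots -3 and 1.
Eigenvectors give P = [[7, 3], [2, 1]] with P⁻¹ = [[1, -3], [-2, 7]], and A = P·diag(-3, 1)·P⁻¹.
Then A⁹ = P·diag(-19683, 1)·P⁻¹ = [[-137781, 3], [-39366, 1]] · [[1, -3], [-2, 7]] = [[-137787, 413364], [-39368, 118105]].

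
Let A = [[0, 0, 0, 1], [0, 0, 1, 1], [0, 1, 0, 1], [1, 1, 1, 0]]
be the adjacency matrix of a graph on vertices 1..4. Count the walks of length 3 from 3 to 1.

1

The number of length-3 walks from vertex 3 to vertex 1 is entry (3,1) of A³, where A is the adjacency matrix.
A² = [[1, 1, 1, 0], [1, 2, 1, 1], [1, 1, 2, 1], [0, 1, 1, 3]]
A³ = [[0, 1, 1, 3], [1, 2, 3, 4], [1, 3, 2, 4], [3, 4, 4, 2]]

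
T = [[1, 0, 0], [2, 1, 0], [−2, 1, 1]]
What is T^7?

[[1, 0, 0], [14, 1, 0], [28, 7, 1]]

T = I + N where N = [[0, 0, 0], [2, 0, 0], [−2, 1, 0]] is strictly lower-triangular, so N^3 = 0.
(I + N)^7 = I + 7·N + 21·N^2 = [[1, 0, 0], [14, 1, 0], [28, 7, 1]].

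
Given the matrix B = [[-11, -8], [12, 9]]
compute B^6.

[[2185, 1456], [-2184, -1455]]

tr B = -2 and det B = -3, so the characteristic polynomial is λ² − (-2)λ + (-3) with roots 1 and -3.
Eigenvectors give P = [[-2, -1], [3, 1]] with P⁻¹ = [[1, 1], [-3, -2]], and B = P·diag(1, -3)·P⁻¹.
Then B^6 = P·diag(1, 729)·P⁻¹ = [[-2, -729], [3, 729]] · [[1, 1], [-3, -2]] = [[2185, 1456], [-2184, -1455]].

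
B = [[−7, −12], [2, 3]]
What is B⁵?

tr B = −4 and det B = 3, so the characteristic polynomial is λ² − (−4)λ + (3) with roots −1 and −3.
Eigenvectors give P = [[−2, −3], [1, 1]] with P⁻¹ = [[1, 3], [−1, −2]], and B = P·diag(−1, −3)·P⁻¹.
Then B⁵ = P·diag(−1, −243)·P⁻¹ = [[2, 729], [−1, −243]] · [[1, 3], [−1, −2]] = [[−727, −1452], [242, 483]].

[[−727, −1452], [242, 483]]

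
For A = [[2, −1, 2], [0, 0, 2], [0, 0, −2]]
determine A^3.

A^2 = [[4, −2, −2], [0, 0, −4], [0, 0, 4]]
A^3 = [[8, −4, 8], [0, 0, 8], [0, 0, −8]]

[[8, −4, 8], [0, 0, 8], [0, 0, −8]]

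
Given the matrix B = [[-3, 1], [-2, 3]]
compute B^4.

[[49, 0], [0, 49]]

B^2 = [[7, 0], [0, 7]]
B^3 = [[-21, 7], [-14, 21]]
B^4 = [[49, 0], [0, 49]]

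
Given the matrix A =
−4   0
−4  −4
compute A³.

[[−64, 0], [−192, −64]]

A² = [[16, 0], [32, 16]]
A³ = [[−64, 0], [−192, −64]]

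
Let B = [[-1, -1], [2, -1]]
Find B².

[[-1, 2], [-4, -1]]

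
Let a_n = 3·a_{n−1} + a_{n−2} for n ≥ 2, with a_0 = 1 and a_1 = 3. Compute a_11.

With companion matrix A = [[3, 1], [1, 0]], [a_n, a_{n−1}]ᵀ = A·[a_{n−1}, a_{n−2}]ᵀ, so [a_11, a_10]ᵀ = A¹⁰·[a_1, a_0]ᵀ.
A¹⁰ = [[141481, 42837], [42837, 12970]], giving [a_11, a_10]ᵀ = [[467280], [141481]].

467280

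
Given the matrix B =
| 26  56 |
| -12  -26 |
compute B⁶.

[[64, 0], [0, 64]]

tr B = 0 and det B = -4, so the characteristic polynomial is λ² − (0)λ + (-4) with roots 2 and -2.
Eigenvectors give P = [[7, 2], [-3, -1]] with P⁻¹ = [[1, 2], [-3, -7]], and B = P·diag(2, -2)·P⁻¹.
Then B⁶ = P·diag(64, 64)·P⁻¹ = [[448, 128], [-192, -64]] · [[1, 2], [-3, -7]] = [[64, 0], [0, 64]].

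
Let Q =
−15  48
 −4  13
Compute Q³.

[[−111, 336], [−28, 85]]

tr Q = −2 and det Q = −3, so the characteristic polynomial is λ² − (−2)λ + (−3) with roots 1 and −3.
Eigenvectors give P = [[3, 4], [1, 1]] with P⁻¹ = [[−1, 4], [1, −3]], and Q = P·diag(1, −3)·P⁻¹.
Then Q³ = P·diag(1, −27)·P⁻¹ = [[3, −108], [1, −27]] · [[−1, 4], [1, −3]] = [[−111, 336], [−28, 85]].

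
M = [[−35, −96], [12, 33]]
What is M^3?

tr M = −2 and det M = −3, so the characteristic polynomial is λ² − (−2)λ + (−3) with roots 1 and −3.
Eigenvectors give P = [[−8, −3], [3, 1]] with P⁻¹ = [[1, 3], [−3, −8]], and M = P·diag(1, −3)·P⁻¹.
Then M^3 = P·diag(1, −27)·P⁻¹ = [[−8, 81], [3, −27]] · [[1, 3], [−3, −8]] = [[−251, −672], [84, 225]].

[[−251, −672], [84, 225]]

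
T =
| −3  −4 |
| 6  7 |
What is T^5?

[[−483, −484], [726, 727]]

tr T = 4 and det T = 3, so the characteristic polynomial is λ² − (4)λ + (3) with roots 3 and 1.
Eigenvectors give P = [[−2, −1], [3, 1]] with P⁻¹ = [[1, 1], [−3, −2]], and T = P·diag(3, 1)·P⁻¹.
Then T^5 = P·diag(243, 1)·P⁻¹ = [[−486, −1], [729, 1]] · [[1, 1], [−3, −2]] = [[−483, −484], [726, 727]].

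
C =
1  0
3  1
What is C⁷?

[[1, 0], [21, 1]]

C = I + N where N = [[0, 0], [3, 0]] is strictly lower-triangular, so N² = 0.
(I + N)⁷ = I + 7·N = [[1, 0], [21, 1]].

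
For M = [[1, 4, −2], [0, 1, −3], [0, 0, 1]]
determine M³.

M = I + N where N = [[0, 4, −2], [0, 0, −3], [0, 0, 0]] is strictly upper-triangular, so N³ = 0.
(I + N)³ = I + 3·N + 3·N² = [[1, 12, −42], [0, 1, −9], [0, 0, 1]].

[[1, 12, −42], [0, 1, −9], [0, 0, 1]]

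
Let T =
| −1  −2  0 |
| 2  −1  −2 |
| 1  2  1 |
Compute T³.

T² = [[−3, 4, 4], [−6, −7, 0], [4, −2, −3]]
T³ = [[15, 10, −4], [−8, 19, 14], [−11, −12, 1]]

[[15, 10, −4], [−8, 19, 14], [−11, −12, 1]]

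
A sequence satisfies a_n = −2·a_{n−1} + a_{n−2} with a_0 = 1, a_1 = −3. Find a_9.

With companion matrix A = [[−2, 1], [1, 0]], [a_n, a_{n−1}]ᵀ = A·[a_{n−1}, a_{n−2}]ᵀ, so [a_9, a_8]ᵀ = A⁸·[a_1, a_0]ᵀ.
A⁸ = [[985, −408], [−408, 169]], giving [a_9, a_8]ᵀ = [[−3363], [1393]].

−3363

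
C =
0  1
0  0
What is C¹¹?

C is strictly triangular, hence nilpotent: C² = 0, so C¹¹ = 0.

[[0, 0], [0, 0]]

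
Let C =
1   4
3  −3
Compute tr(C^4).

706

C^2 = [[13, −8], [−6, 21]]
C^3 = [[−11, 76], [57, −87]]
C^4 = [[217, −272], [−204, 489]]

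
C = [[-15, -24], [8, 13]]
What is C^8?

[[26241, 39360], [-13120, -19679]]

tr C = -2 and det C = -3, so the characteristic polynomial is λ² − (-2)λ + (-3) with roots 1 and -3.
Eigenvectors give P = [[-3, -2], [2, 1]] with P⁻¹ = [[1, 2], [-2, -3]], and C = P·diag(1, -3)·P⁻¹.
Then C^8 = P·diag(1, 6561)·P⁻¹ = [[-3, -13122], [2, 6561]] · [[1, 2], [-2, -3]] = [[26241, 39360], [-13120, -19679]].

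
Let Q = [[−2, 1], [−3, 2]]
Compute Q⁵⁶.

[[1, 0], [0, 1]]

Q² = I (check: tr Q = 0 and det Q = −1), so Q⁵⁶ = I since 56 is even.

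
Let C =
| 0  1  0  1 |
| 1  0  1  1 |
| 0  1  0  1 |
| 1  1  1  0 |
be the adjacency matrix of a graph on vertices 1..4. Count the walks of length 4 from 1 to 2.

The number of length-4 walks from vertex 1 to vertex 2 is entry (1,2) of C⁴, where C is the adjacency matrix.
C² = [[2, 1, 2, 1], [1, 3, 1, 2], [2, 1, 2, 1], [1, 2, 1, 3]]
C³ = [[2, 5, 2, 5], [5, 4, 5, 5], [2, 5, 2, 5], [5, 5, 5, 4]]
C⁴ = [[10, 9, 10, 9], [9, 15, 9, 14], [10, 9, 10, 9], [9, 14, 9, 15]]

9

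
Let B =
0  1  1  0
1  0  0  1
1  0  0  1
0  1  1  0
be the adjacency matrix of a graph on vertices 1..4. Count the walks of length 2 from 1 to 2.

The number of length-2 walks from vertex 1 to vertex 2 is entry (1,2) of B², where B is the adjacency matrix.
B² = [[2, 0, 0, 2], [0, 2, 2, 0], [0, 2, 2, 0], [2, 0, 0, 2]]

0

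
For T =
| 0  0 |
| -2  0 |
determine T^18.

T is strictly triangular, hence nilpotent: T^2 = 0, so T^18 = 0.

[[0, 0], [0, 0]]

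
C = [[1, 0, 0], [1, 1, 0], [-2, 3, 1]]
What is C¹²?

[[1, 0, 0], [12, 1, 0], [174, 36, 1]]

C = I + N where N = [[0, 0, 0], [1, 0, 0], [-2, 3, 0]] is strictly lower-triangular, so N³ = 0.
(I + N)¹² = I + 12·N + 66·N² = [[1, 0, 0], [12, 1, 0], [174, 36, 1]].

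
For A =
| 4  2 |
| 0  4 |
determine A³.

[[64, 96], [0, 64]]

A² = [[16, 16], [0, 16]]
A³ = [[64, 96], [0, 64]]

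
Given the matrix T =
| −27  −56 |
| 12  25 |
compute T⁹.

[[−137787, −275576], [59052, 118105]]

tr T = −2 and det T = −3, so the characteristic polynomial is λ² − (−2)λ + (−3) with roots 1 and −3.
Eigenvectors give P = [[−2, 7], [1, −3]] with P⁻¹ = [[3, 7], [1, 2]], and T = P·diag(1, −3)·P⁻¹.
Then T⁹ = P·diag(1, −19683)·P⁻¹ = [[−2, −137781], [1, 59049]] · [[3, 7], [1, 2]] = [[−137787, −275576], [59052, 118105]].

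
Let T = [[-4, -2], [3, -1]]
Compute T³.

[[-10, -30], [45, 35]]

T² = [[10, 10], [-15, -5]]
T³ = [[-10, -30], [45, 35]]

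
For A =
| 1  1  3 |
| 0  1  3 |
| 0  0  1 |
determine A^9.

[[1, 9, 135], [0, 1, 27], [0, 0, 1]]

A = I + N where N = [[0, 1, 3], [0, 0, 3], [0, 0, 0]] is strictly upper-triangular, so N^3 = 0.
(I + N)^9 = I + 9·N + 36·N^2 = [[1, 9, 135], [0, 1, 27], [0, 0, 1]].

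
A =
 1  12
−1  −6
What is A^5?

[[601, 2532], [−211, −876]]

tr A = −5 and det A = 6, so the characteristic polynomial is λ² − (−5)λ + (6) with roots −3 and −2.
Eigenvectors give P = [[−3, 4], [1, −1]] with P⁻¹ = [[1, 4], [1, 3]], and A = P·diag(−3, −2)·P⁻¹.
Then A^5 = P·diag(−243, −32)·P⁻¹ = [[729, −128], [−243, 32]] · [[1, 4], [1, 3]] = [[601, 2532], [−211, −876]].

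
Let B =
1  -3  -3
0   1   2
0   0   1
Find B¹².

[[1, -36, -432], [0, 1, 24], [0, 0, 1]]

B = I + N where N = [[0, -3, -3], [0, 0, 2], [0, 0, 0]] is strictly upper-triangular, so N³ = 0.
(I + N)¹² = I + 12·N + 66·N² = [[1, -36, -432], [0, 1, 24], [0, 0, 1]].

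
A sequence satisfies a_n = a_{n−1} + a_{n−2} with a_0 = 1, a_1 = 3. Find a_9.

123

With companion matrix Q = [[1, 1], [1, 0]], [a_n, a_{n−1}]ᵀ = Q·[a_{n−1}, a_{n−2}]ᵀ, so [a_9, a_8]ᵀ = Q^8·[a_1, a_0]ᵀ.
Q^8 = [[34, 21], [21, 13]], giving [a_9, a_8]ᵀ = [[123], [76]].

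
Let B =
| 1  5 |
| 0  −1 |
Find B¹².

[[1, 0], [0, 1]]

B² = I (check: tr B = 0 and det B = −1), so B¹² = I since 12 is even.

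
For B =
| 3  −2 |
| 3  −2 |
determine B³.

[[3, −2], [3, −2]]

B² = B (a projection; rank 1, trace 1), so B³ = B.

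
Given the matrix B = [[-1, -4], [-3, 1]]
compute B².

[[13, 0], [0, 13]]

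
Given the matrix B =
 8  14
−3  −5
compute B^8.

[[1786, 3570], [−765, −1529]]

tr B = 3 and det B = 2, so the characteristic polynomial is λ² − (3)λ + (2) with roots 2 and 1.
Eigenvectors give P = [[−7, 2], [3, −1]] with P⁻¹ = [[−1, −2], [−3, −7]], and B = P·diag(2, 1)·P⁻¹.
Then B^8 = P·diag(256, 1)·P⁻¹ = [[−1792, 2], [768, −1]] · [[−1, −2], [−3, −7]] = [[1786, 3570], [−765, −1529]].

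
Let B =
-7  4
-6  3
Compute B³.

tr B = -4 and det B = 3, so the characteristic polynomial is λ² − (-4)λ + (3) with roots -1 and -3.
Eigenvectors give P = [[-2, 1], [-3, 1]] with P⁻¹ = [[1, -1], [3, -2]], and B = P·diag(-1, -3)·P⁻¹.
Then B³ = P·diag(-1, -27)·P⁻¹ = [[2, -27], [3, -27]] · [[1, -1], [3, -2]] = [[-79, 52], [-78, 51]].

[[-79, 52], [-78, 51]]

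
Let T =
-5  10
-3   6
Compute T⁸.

T² = T (a projection; rank 1, trace 1), so T⁸ = T.

[[-5, 10], [-3, 6]]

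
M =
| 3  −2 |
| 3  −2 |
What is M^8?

[[3, −2], [3, −2]]

M² = M (a projection; rank 1, trace 1), so M^8 = M.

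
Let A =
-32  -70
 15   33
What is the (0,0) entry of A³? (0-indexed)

tr A = 1 and det A = -6, so the characteristic polynomial is λ² − (1)λ + (-6) with roots 3 and -2.
Eigenvectors give P = [[-2, 7], [1, -3]] with P⁻¹ = [[3, 7], [1, 2]], and A = P·diag(3, -2)·P⁻¹.
Then A³ = P·diag(27, -8)·P⁻¹ = [[-54, -56], [27, 24]] · [[3, 7], [1, 2]] = [[-218, -490], [105, 237]].

-218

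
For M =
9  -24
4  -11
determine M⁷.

[[4377, -13128], [2188, -6563]]

tr M = -2 and det M = -3, so the characteristic polynomial is λ² − (-2)λ + (-3) with roots 1 and -3.
Eigenvectors give P = [[-3, 2], [-1, 1]] with P⁻¹ = [[-1, 2], [-1, 3]], and M = P·diag(1, -3)·P⁻¹.
Then M⁷ = P·diag(1, -2187)·P⁻¹ = [[-3, -4374], [-1, -2187]] · [[-1, 2], [-1, 3]] = [[4377, -13128], [2188, -6563]].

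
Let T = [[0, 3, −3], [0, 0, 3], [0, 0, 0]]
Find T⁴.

[[0, 0, 0], [0, 0, 0], [0, 0, 0]]

T is strictly triangular, hence nilpotent: T³ = 0, so T⁴ = 0.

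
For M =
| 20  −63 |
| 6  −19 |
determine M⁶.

tr M = 1 and det M = −2, so the characteristic polynomial is λ² − (1)λ + (−2) with roots −1 and 2.
Eigenvectors give P = [[3, 7], [1, 2]] with P⁻¹ = [[−2, 7], [1, −3]], and M = P·diag(−1, 2)·P⁻¹.
Then M⁶ = P·diag(1, 64)·P⁻¹ = [[3, 448], [1, 128]] · [[−2, 7], [1, −3]] = [[442, −1323], [126, −377]].

[[442, −1323], [126, −377]]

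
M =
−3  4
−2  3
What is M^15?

M² = I (check: tr M = 0 and det M = −1), so M^15 = M since 15 is odd.

[[−3, 4], [−2, 3]]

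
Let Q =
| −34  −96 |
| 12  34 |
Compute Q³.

tr Q = 0 and det Q = −4, so the characteristic polynomial is λ² − (0)λ + (−4) with roots −2 and 2.
Eigenvectors give P = [[−3, −8], [1, 3]] with P⁻¹ = [[−3, −8], [1, 3]], and Q = P·diag(−2, 2)·P⁻¹.
Then Q³ = P·diag(−8, 8)·P⁻¹ = [[24, −64], [−8, 24]] · [[−3, −8], [1, 3]] = [[−136, −384], [48, 136]].

[[−136, −384], [48, 136]]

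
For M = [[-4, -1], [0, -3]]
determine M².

[[16, 7], [0, 9]]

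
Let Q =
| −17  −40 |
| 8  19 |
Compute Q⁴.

[[−319, −800], [160, 401]]

tr Q = 2 and det Q = −3, so the characteristic polynomial is λ² − (2)λ + (−3) with roots 3 and −1.
Eigenvectors give P = [[2, 5], [−1, −2]] with P⁻¹ = [[−2, −5], [1, 2]], and Q = P·diag(3, −1)·P⁻¹.
Then Q⁴ = P·diag(81, 1)·P⁻¹ = [[162, 5], [−81, −2]] · [[−2, −5], [1, 2]] = [[−319, −800], [160, 401]].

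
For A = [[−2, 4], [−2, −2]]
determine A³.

[[40, 16], [−8, 40]]

A² = [[−4, −16], [8, −4]]
A³ = [[40, 16], [−8, 40]]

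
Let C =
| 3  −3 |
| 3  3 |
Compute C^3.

C^2 = [[0, −18], [18, 0]]
C^3 = [[−54, −54], [54, −54]]

[[−54, −54], [54, −54]]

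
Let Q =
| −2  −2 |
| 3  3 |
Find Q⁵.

[[−2, −2], [3, 3]]

Q² = Q (a projection; rank 1, trace 1), so Q⁵ = Q.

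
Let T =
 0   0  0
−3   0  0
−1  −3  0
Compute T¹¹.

T is strictly triangular, hence nilpotent: T³ = 0, so T¹¹ = 0.

[[0, 0, 0], [0, 0, 0], [0, 0, 0]]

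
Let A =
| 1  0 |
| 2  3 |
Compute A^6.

[[1, 0], [728, 729]]

tr A = 4 and det A = 3, so the characteristic polynomial is λ² − (4)λ + (3) with roots 1 and 3.
Eigenvectors give P = [[−1, 0], [1, 1]] with P⁻¹ = [[−1, 0], [1, 1]], and A = P·diag(1, 3)·P⁻¹.
Then A^6 = P·diag(1, 729)·P⁻¹ = [[−1, 0], [1, 729]] · [[−1, 0], [1, 1]] = [[1, 0], [728, 729]].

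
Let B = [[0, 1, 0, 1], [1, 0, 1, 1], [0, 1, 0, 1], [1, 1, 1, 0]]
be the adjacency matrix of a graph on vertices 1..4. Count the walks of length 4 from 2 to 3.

The number of length-4 walks from vertex 2 to vertex 3 is entry (2,3) of B^4, where B is the adjacency matrix.
B^2 = [[2, 1, 2, 1], [1, 3, 1, 2], [2, 1, 2, 1], [1, 2, 1, 3]]
B^3 = [[2, 5, 2, 5], [5, 4, 5, 5], [2, 5, 2, 5], [5, 5, 5, 4]]
B^4 = [[10, 9, 10, 9], [9, 15, 9, 14], [10, 9, 10, 9], [9, 14, 9, 15]]

9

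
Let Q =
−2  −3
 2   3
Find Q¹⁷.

[[−2, −3], [2, 3]]

Q² = Q (a projection; rank 1, trace 1), so Q¹⁷ = Q.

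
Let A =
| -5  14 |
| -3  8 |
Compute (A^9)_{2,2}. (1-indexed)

3578

tr A = 3 and det A = 2, so the characteristic polynomial is λ² − (3)λ + (2) with roots 2 and 1.
Eigenvectors give P = [[2, -7], [1, -3]] with P⁻¹ = [[-3, 7], [-1, 2]], and A = P·diag(2, 1)·P⁻¹.
Then A^9 = P·diag(512, 1)·P⁻¹ = [[1024, -7], [512, -3]] · [[-3, 7], [-1, 2]] = [[-3065, 7154], [-1533, 3578]].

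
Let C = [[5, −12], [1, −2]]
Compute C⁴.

[[61, −180], [15, −44]]

tr C = 3 and det C = 2, so the characteristic polynomial is λ² − (3)λ + (2) with roots 1 and 2.
Eigenvectors give P = [[3, 4], [1, 1]] with P⁻¹ = [[−1, 4], [1, −3]], and C = P·diag(1, 2)·P⁻¹.
Then C⁴ = P·diag(1, 16)·P⁻¹ = [[3, 64], [1, 16]] · [[−1, 4], [1, −3]] = [[61, −180], [15, −44]].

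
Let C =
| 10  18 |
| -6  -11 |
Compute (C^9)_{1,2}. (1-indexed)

3078

tr C = -1 and det C = -2, so the characteristic polynomial is λ² − (-1)λ + (-2) with roots 1 and -2.
Eigenvectors give P = [[-2, -3], [1, 2]] with P⁻¹ = [[-2, -3], [1, 2]], and C = P·diag(1, -2)·P⁻¹.
Then C^9 = P·diag(1, -512)·P⁻¹ = [[-2, 1536], [1, -1024]] · [[-2, -3], [1, 2]] = [[1540, 3078], [-1026, -2051]].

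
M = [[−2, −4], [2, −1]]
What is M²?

[[−4, 12], [−6, −7]]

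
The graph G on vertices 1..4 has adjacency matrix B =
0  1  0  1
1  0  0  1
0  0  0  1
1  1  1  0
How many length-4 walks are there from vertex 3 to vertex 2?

4

The number of length-4 walks from vertex 3 to vertex 2 is entry (3,2) of B⁴, where B is the adjacency matrix.
B² = [[2, 1, 1, 1], [1, 2, 1, 1], [1, 1, 1, 0], [1, 1, 0, 3]]
B³ = [[2, 3, 1, 4], [3, 2, 1, 4], [1, 1, 0, 3], [4, 4, 3, 2]]
B⁴ = [[7, 6, 4, 6], [6, 7, 4, 6], [4, 4, 3, 2], [6, 6, 2, 11]]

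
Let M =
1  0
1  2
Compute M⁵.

[[1, 0], [31, 32]]

tr M = 3 and det M = 2, so the characteristic polynomial is λ² − (3)λ + (2) with roots 1 and 2.
Eigenvectors give P = [[1, 0], [-1, -1]] with P⁻¹ = [[1, 0], [-1, -1]], and M = P·diag(1, 2)·P⁻¹.
Then M⁵ = P·diag(1, 32)·P⁻¹ = [[1, 0], [-1, -32]] · [[1, 0], [-1, -1]] = [[1, 0], [31, 32]].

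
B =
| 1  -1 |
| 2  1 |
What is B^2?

[[-1, -2], [4, -1]]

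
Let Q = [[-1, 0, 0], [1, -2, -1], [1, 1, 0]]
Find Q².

[[1, 0, 0], [-4, 3, 2], [0, -2, -1]]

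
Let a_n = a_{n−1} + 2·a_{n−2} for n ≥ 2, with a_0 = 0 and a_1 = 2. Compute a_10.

With companion matrix T = [[1, 2], [1, 0]], [a_n, a_{n−1}]ᵀ = T·[a_{n−1}, a_{n−2}]ᵀ, so [a_10, a_9]ᵀ = T⁹·[a_1, a_0]ᵀ.
T⁹ = [[341, 342], [171, 170]], giving [a_10, a_9]ᵀ = [[682], [342]].

682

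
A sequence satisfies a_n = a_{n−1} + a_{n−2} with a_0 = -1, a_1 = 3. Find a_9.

With companion matrix A = [[1, 1], [1, 0]], [a_n, a_{n−1}]ᵀ = A·[a_{n−1}, a_{n−2}]ᵀ, so [a_9, a_8]ᵀ = A⁸·[a_1, a_0]ᵀ.
A⁸ = [[34, 21], [21, 13]], giving [a_9, a_8]ᵀ = [[81], [50]].

81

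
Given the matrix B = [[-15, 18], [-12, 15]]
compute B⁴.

[[81, 0], [0, 81]]

tr B = 0 and det B = -9, so the characteristic polynomial is λ² − (0)λ + (-9) with roots 3 and -3.
Eigenvectors give P = [[1, 3], [1, 2]] with P⁻¹ = [[-2, 3], [1, -1]], and B = P·diag(3, -3)·P⁻¹.
Then B⁴ = P·diag(81, 81)·P⁻¹ = [[81, 243], [81, 162]] · [[-2, 3], [1, -1]] = [[81, 0], [0, 81]].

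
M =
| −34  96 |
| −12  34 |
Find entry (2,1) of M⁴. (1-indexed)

0

tr M = 0 and det M = −4, so the characteristic polynomial is λ² − (0)λ + (−4) with roots 2 and −2.
Eigenvectors give P = [[−8, 3], [−3, 1]] with P⁻¹ = [[1, −3], [3, −8]], and M = P·diag(2, −2)·P⁻¹.
Then M⁴ = P·diag(16, 16)·P⁻¹ = [[−128, 48], [−48, 16]] · [[1, −3], [3, −8]] = [[16, 0], [0, 16]].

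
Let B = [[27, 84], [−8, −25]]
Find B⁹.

[[137787, 413364], [−39368, −118105]]

tr B = 2 and det B = −3, so the characteristic polynomial is λ² − (2)λ + (−3) with roots 3 and −1.
Eigenvectors give P = [[7, 3], [−2, −1]] with P⁻¹ = [[1, 3], [−2, −7]], and B = P·diag(3, −1)·P⁻¹.
Then B⁹ = P·diag(19683, −1)·P⁻¹ = [[137781, −3], [−39366, 1]] · [[1, 3], [−2, −7]] = [[137787, 413364], [−39368, −118105]].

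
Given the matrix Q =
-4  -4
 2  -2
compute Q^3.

[[16, -80], [40, 56]]

Q^2 = [[8, 24], [-12, -4]]
Q^3 = [[16, -80], [40, 56]]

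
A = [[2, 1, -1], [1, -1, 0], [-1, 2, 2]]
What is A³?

[[15, -1, -14], [5, -3, -3], [-8, 7, 12]]

A² = [[6, -1, -4], [1, 2, -1], [-2, 1, 5]]
A³ = [[15, -1, -14], [5, -3, -3], [-8, 7, 12]]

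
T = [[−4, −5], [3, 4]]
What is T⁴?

T² = I (check: tr T = 0 and det T = −1), so T⁴ = I since 4 is even.

[[1, 0], [0, 1]]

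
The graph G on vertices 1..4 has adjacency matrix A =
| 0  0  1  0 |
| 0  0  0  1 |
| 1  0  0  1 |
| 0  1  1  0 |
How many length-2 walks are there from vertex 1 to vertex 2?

0

The number of length-2 walks from vertex 1 to vertex 2 is entry (1,2) of A^2, where A is the adjacency matrix.
A^2 = [[1, 0, 0, 1], [0, 1, 1, 0], [0, 1, 2, 0], [1, 0, 0, 2]]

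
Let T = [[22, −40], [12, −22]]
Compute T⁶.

[[64, 0], [0, 64]]

tr T = 0 and det T = −4, so the characteristic polynomial is λ² − (0)λ + (−4) with roots 2 and −2.
Eigenvectors give P = [[2, 5], [1, 3]] with P⁻¹ = [[3, −5], [−1, 2]], and T = P·diag(2, −2)·P⁻¹.
Then T⁶ = P·diag(64, 64)·P⁻¹ = [[128, 320], [64, 192]] · [[3, −5], [−1, 2]] = [[64, 0], [0, 64]].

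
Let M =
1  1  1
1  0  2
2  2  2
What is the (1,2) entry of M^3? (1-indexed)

14

M^2 = [[4, 3, 5], [5, 5, 5], [8, 6, 10]]
M^3 = [[17, 14, 20], [20, 15, 25], [34, 28, 40]]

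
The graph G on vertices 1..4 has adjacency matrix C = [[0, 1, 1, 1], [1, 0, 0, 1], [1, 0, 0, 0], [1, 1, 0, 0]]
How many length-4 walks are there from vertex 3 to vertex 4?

4

The number of length-4 walks from vertex 3 to vertex 4 is entry (3,4) of C^4, where C is the adjacency matrix.
C^2 = [[3, 1, 0, 1], [1, 2, 1, 1], [0, 1, 1, 1], [1, 1, 1, 2]]
C^3 = [[2, 4, 3, 4], [4, 2, 1, 3], [3, 1, 0, 1], [4, 3, 1, 2]]
C^4 = [[11, 6, 2, 6], [6, 7, 4, 6], [2, 4, 3, 4], [6, 6, 4, 7]]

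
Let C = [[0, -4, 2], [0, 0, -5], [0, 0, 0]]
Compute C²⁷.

C is strictly triangular, hence nilpotent: C³ = 0, so C²⁷ = 0.

[[0, 0, 0], [0, 0, 0], [0, 0, 0]]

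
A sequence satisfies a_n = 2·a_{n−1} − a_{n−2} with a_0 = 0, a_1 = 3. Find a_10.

With companion matrix C = [[2, −1], [1, 0]], [a_n, a_{n−1}]ᵀ = C·[a_{n−1}, a_{n−2}]ᵀ, so [a_10, a_9]ᵀ = C⁹·[a_1, a_0]ᵀ.
C⁹ = [[10, −9], [9, −8]], giving [a_10, a_9]ᵀ = [[30], [27]].

30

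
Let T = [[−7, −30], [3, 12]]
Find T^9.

[[−172027, −575130], [57513, 192222]]

tr T = 5 and det T = 6, so the characteristic polynomial is λ² − (5)λ + (6) with roots 2 and 3.
Eigenvectors give P = [[10, −3], [−3, 1]] with P⁻¹ = [[1, 3], [3, 10]], and T = P·diag(2, 3)·P⁻¹.
Then T^9 = P·diag(512, 19683)·P⁻¹ = [[5120, −59049], [−1536, 19683]] · [[1, 3], [3, 10]] = [[−172027, −575130], [57513, 192222]].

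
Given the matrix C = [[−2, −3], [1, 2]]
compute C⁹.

[[−2, −3], [1, 2]]

C² = I (check: tr C = 0 and det C = −1), so C⁹ = C since 9 is odd.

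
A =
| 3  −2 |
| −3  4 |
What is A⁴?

A² = [[15, −14], [−21, 22]]
A³ = [[87, −86], [−129, 130]]
A⁴ = [[519, −518], [−777, 778]]

[[519, −518], [−777, 778]]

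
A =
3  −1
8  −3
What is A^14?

[[1, 0], [0, 1]]

A² = I (check: tr A = 0 and det A = −1), so A^14 = I since 14 is even.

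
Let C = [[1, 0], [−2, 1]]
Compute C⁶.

[[1, 0], [−12, 1]]

C = I + N where N = [[0, 0], [−2, 0]] is strictly lower-triangular, so N² = 0.
(I + N)⁶ = I + 6·N = [[1, 0], [−12, 1]].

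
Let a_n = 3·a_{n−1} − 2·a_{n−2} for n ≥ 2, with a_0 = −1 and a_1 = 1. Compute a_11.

With companion matrix M = [[3, −2], [1, 0]], [a_n, a_{n−1}]ᵀ = M·[a_{n−1}, a_{n−2}]ᵀ, so [a_11, a_10]ᵀ = M^10·[a_1, a_0]ᵀ.
M^10 = [[2047, −2046], [1023, −1022]], giving [a_11, a_10]ᵀ = [[4093], [2045]].

4093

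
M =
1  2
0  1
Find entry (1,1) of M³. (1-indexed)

M = I + N where N = [[0, 2], [0, 0]] is strictly upper-triangular, so N² = 0.
(I + N)³ = I + 3·N = [[1, 6], [0, 1]].

1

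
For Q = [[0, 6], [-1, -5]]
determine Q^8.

[[-12354, -37830], [6305, 19171]]

tr Q = -5 and det Q = 6, so the characteristic polynomial is λ² − (-5)λ + (6) with roots -3 and -2.
Eigenvectors give P = [[-2, -3], [1, 1]] with P⁻¹ = [[1, 3], [-1, -2]], and Q = P·diag(-3, -2)·P⁻¹.
Then Q^8 = P·diag(6561, 256)·P⁻¹ = [[-13122, -768], [6561, 256]] · [[1, 3], [-1, -2]] = [[-12354, -37830], [6305, 19171]].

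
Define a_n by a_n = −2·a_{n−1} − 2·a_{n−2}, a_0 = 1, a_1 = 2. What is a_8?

16

With companion matrix T = [[−2, −2], [1, 0]], [a_n, a_{n−1}]ᵀ = T·[a_{n−1}, a_{n−2}]ᵀ, so [a_8, a_7]ᵀ = T⁷·[a_1, a_0]ᵀ.
T⁷ = [[0, 16], [−8, −16]], giving [a_8, a_7]ᵀ = [[16], [−32]].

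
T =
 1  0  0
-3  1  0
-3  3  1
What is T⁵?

T = I + N where N = [[0, 0, 0], [-3, 0, 0], [-3, 3, 0]] is strictly lower-triangular, so N³ = 0.
(I + N)⁵ = I + 5·N + 10·N² = [[1, 0, 0], [-15, 1, 0], [-105, 15, 1]].

[[1, 0, 0], [-15, 1, 0], [-105, 15, 1]]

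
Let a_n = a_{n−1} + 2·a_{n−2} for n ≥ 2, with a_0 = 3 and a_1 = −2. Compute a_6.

With companion matrix Q = [[1, 2], [1, 0]], [a_n, a_{n−1}]ᵀ = Q·[a_{n−1}, a_{n−2}]ᵀ, so [a_6, a_5]ᵀ = Q⁵·[a_1, a_0]ᵀ.
Q⁵ = [[21, 22], [11, 10]], giving [a_6, a_5]ᵀ = [[24], [8]].

24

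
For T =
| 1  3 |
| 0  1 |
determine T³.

T = I + N where N = [[0, 3], [0, 0]] is strictly upper-triangular, so N² = 0.
(I + N)³ = I + 3·N = [[1, 9], [0, 1]].

[[1, 9], [0, 1]]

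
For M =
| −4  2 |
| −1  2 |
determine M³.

[[−52, 20], [−10, 8]]

M² = [[14, −4], [2, 2]]
M³ = [[−52, 20], [−10, 8]]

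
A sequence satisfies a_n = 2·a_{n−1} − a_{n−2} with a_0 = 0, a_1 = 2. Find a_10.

With companion matrix M = [[2, −1], [1, 0]], [a_n, a_{n−1}]ᵀ = M·[a_{n−1}, a_{n−2}]ᵀ, so [a_10, a_9]ᵀ = M⁹·[a_1, a_0]ᵀ.
M⁹ = [[10, −9], [9, −8]], giving [a_10, a_9]ᵀ = [[20], [18]].

20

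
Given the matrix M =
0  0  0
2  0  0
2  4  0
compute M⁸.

M is strictly triangular, hence nilpotent: M³ = 0, so M⁸ = 0.

[[0, 0, 0], [0, 0, 0], [0, 0, 0]]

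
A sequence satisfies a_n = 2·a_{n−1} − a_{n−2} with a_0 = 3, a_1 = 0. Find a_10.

With companion matrix T = [[2, −1], [1, 0]], [a_n, a_{n−1}]ᵀ = T·[a_{n−1}, a_{n−2}]ᵀ, so [a_10, a_9]ᵀ = T⁹·[a_1, a_0]ᵀ.
T⁹ = [[10, −9], [9, −8]], giving [a_10, a_9]ᵀ = [[−27], [−24]].

−27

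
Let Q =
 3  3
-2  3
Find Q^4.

Q^2 = [[3, 18], [-12, 3]]
Q^3 = [[-27, 63], [-42, -27]]
Q^4 = [[-207, 108], [-72, -207]]

[[-207, 108], [-72, -207]]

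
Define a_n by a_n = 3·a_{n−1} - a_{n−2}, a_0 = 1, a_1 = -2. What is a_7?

With companion matrix Q = [[3, -1], [1, 0]], [a_n, a_{n−1}]ᵀ = Q·[a_{n−1}, a_{n−2}]ᵀ, so [a_7, a_6]ᵀ = Q⁶·[a_1, a_0]ᵀ.
Q⁶ = [[377, -144], [144, -55]], giving [a_7, a_6]ᵀ = [[-898], [-343]].

-898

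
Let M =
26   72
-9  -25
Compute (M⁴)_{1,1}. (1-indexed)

136

tr M = 1 and det M = -2, so the characteristic polynomial is λ² − (1)λ + (-2) with roots -1 and 2.
Eigenvectors give P = [[8, 3], [-3, -1]] with P⁻¹ = [[-1, -3], [3, 8]], and M = P·diag(-1, 2)·P⁻¹.
Then M⁴ = P·diag(1, 16)·P⁻¹ = [[8, 48], [-3, -16]] · [[-1, -3], [3, 8]] = [[136, 360], [-45, -119]].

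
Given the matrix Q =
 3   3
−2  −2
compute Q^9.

Q² = Q (a projection; rank 1, trace 1), so Q^9 = Q.

[[3, 3], [−2, −2]]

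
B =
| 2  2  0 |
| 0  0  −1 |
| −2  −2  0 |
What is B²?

[[4, 4, −2], [2, 2, 0], [−4, −4, 2]]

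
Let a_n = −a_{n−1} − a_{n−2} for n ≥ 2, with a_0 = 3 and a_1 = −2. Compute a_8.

−1

With companion matrix Q = [[−1, −1], [1, 0]], [a_n, a_{n−1}]ᵀ = Q·[a_{n−1}, a_{n−2}]ᵀ, so [a_8, a_7]ᵀ = Q^7·[a_1, a_0]ᵀ.
Q^7 = [[−1, −1], [1, 0]], giving [a_8, a_7]ᵀ = [[−1], [−2]].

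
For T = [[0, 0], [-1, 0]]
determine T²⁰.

T is strictly triangular, hence nilpotent: T² = 0, so T²⁰ = 0.

[[0, 0], [0, 0]]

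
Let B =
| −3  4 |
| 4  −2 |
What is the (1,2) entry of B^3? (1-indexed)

140

B^2 = [[25, −20], [−20, 20]]
B^3 = [[−155, 140], [140, −120]]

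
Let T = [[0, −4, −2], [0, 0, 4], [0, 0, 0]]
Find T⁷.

T is strictly triangular, hence nilpotent: T³ = 0, so T⁷ = 0.

[[0, 0, 0], [0, 0, 0], [0, 0, 0]]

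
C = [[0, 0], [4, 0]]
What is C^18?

[[0, 0], [0, 0]]

C is strictly triangular, hence nilpotent: C^2 = 0, so C^18 = 0.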